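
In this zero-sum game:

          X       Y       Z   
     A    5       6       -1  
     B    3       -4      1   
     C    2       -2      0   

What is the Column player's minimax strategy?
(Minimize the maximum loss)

Column should play Z, value = 1

Work:
Column player minimizes Row's maximum payoff:
Column X: max payoff to Row = 5
Column Y: max payoff to Row = 6
Column Z: max payoff to Row = 1
Minimum is 1, achieved by column Z.
Minimax strategy: Z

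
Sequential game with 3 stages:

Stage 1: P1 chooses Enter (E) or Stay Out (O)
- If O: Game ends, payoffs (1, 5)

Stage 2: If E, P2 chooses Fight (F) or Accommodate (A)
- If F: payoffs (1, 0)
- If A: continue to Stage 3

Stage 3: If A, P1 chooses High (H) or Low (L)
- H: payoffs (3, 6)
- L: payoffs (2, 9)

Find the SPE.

SPE: (E, A, H); Outcome (3, 6)

Work:
Stage 3: P1 chooses H (3 vs 2)
Stage 2: P2: F->0, A->6 (anticipating H). Choose A
Stage 1: P1: O->1, E->3 (anticipating A, H). Choose E
SPE path: E -> A -> H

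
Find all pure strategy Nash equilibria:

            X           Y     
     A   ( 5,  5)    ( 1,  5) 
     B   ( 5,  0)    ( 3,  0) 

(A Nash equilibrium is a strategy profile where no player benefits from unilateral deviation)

Nash equilibrium: (A, X), (B, X), (B, Y)

Work:
Best responses:
  P1 vs X: payoffs [5, 5] → best response A/B (payoff 5)
  P1 vs Y: payoffs [1, 3] → best response B (payoff 3)
  P2 vs A: payoffs [5, 5] → best response X/Y (payoff 5)
  P2 vs B: payoffs [0, 0] → best response X/Y (payoff 0)
Mutual best responses: (A,X), (B,X), (B,Y) → Nash equilibria.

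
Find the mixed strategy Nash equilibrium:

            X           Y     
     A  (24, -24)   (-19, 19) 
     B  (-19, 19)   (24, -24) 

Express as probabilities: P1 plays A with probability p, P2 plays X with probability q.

p = 0.5, q = 0.5

Work:
Find probabilities that make opponent indifferent:
P2 chooses q to make P1 indifferent between A and B
P1 chooses p to make P2 indifferent between X and Y
Mixed NE: P1 plays (A: 0.5, B: 0.5), P2 plays (X: 0.5, Y: 0.5)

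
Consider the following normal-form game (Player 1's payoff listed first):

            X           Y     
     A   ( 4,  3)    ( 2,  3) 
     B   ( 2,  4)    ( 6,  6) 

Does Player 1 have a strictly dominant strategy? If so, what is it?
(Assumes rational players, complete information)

No strictly dominant strategy exists for Player 1

Work:
A strategy strictly dominates another if it gives a strictly higher payoff against every opponent action. Compare each pair of P1's strategies column-by-column:
  A vs B: [4 vs 2, 2 vs 6] → A does not strictly dominate B (column Y: 2 ≤ 6)
  B vs A: [2 vs 4, 6 vs 2] → B does not strictly dominate A (column X: 2 ≤ 4)
No single strategy strictly dominates all others → no strictly dominant strategy.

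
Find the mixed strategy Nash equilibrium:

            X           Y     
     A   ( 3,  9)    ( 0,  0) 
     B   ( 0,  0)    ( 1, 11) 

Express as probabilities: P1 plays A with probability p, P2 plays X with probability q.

p = 0.55, q = 0.25

Work:
Find probabilities that make opponent indifferent:
P2 chooses q to make P1 indifferent between A and B
P1 chooses p to make P2 indifferent between X and Y
Mixed NE: P1 plays (A: 0.55, B: 0.45), P2 plays (X: 0.25, Y: 0.75)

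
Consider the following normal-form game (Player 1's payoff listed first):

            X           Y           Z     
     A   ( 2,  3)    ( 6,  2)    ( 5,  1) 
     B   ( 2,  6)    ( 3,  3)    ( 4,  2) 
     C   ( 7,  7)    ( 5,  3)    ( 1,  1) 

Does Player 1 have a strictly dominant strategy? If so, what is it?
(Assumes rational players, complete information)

No strictly dominant strategy exists for Player 1

Work:
A strategy strictly dominates another if it gives a strictly higher payoff against every opponent action. Compare each pair of P1's strategies column-by-column:
  A vs B: [2 vs 2, 6 vs 3, 5 vs 4] → A does not strictly dominate B (column X: 2 ≤ 2)
  A vs C: [2 vs 7, 6 vs 5, 5 vs 1] → A does not strictly dominate C (column X: 2 ≤ 7)
  B vs A: [2 vs 2, 3 vs 6, 4 vs 5] → B does not strictly dominate A (column X: 2 ≤ 2)
  B vs C: [2 vs 7, 3 vs 5, 4 vs 1] → B does not strictly dominate C (column X: 2 ≤ 7)
  C vs A: [7 vs 2, 5 vs 6, 1 vs 5] → C does not strictly dominate A (column Y: 5 ≤ 6)
  C vs B: [7 vs 2, 5 vs 3, 1 vs 4] → C does not strictly dominate B (column Z: 1 ≤ 4)
No single strategy strictly dominates all others → no strictly dominant strategy.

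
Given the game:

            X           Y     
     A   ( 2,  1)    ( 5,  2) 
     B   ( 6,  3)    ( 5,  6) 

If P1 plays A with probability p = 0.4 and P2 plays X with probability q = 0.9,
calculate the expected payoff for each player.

E[P1] = 4.46, E[P2] = 2.42

Work:
E[P1] = p·q·π₁(A,X) + p·(1-q)·π₁(A,Y) + (1-p)·q·π₁(B,X) + (1-p)·(1-q)·π₁(B,Y)
= 0.4·0.9·2 + 0.4·0.1·5 + 0.6·0.9·6 + 0.6·0.1·5
= 4.46

E[P2] = 2.42 (similar calculation)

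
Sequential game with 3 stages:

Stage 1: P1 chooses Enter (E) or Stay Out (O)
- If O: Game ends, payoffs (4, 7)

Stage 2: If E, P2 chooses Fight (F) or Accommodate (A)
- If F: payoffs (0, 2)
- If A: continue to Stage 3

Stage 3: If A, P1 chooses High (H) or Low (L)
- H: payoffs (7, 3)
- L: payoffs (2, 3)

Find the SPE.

SPE: (E, A, H); Outcome (7, 3)

Work:
Stage 3: P1 chooses H (7 vs 2)
Stage 2: P2: F->2, A->3 (anticipating H). Choose A
Stage 1: P1: O->4, E->7 (anticipating A, H). Choose E
SPE path: E -> A -> H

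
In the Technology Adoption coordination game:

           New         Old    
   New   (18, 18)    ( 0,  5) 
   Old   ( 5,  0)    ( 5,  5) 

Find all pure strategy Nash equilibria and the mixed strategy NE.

Pure NE: (New, New) and (Old, Old); Mixed NE: p = 0.2778, q = 0.2778

Work:
Check pure NE:
(New, New): (18, 18) - no unilateral deviation beneficial
(Old, Old): (5, 5) - no unilateral deviation beneficial
Mixed NE: P1 plays New with p = 0.2778, P2 plays New with q = 0.2778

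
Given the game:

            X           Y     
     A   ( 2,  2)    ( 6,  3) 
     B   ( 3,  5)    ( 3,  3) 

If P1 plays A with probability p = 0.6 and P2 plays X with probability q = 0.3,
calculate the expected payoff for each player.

E[P1] = 4.08, E[P2] = 3.06

Work:
E[P1] = p·q·π₁(A,X) + p·(1-q)·π₁(A,Y) + (1-p)·q·π₁(B,X) + (1-p)·(1-q)·π₁(B,Y)
= 0.6·0.3·2 + 0.6·0.7·6 + 0.4·0.3·3 + 0.4·0.7·3
= 4.08

E[P2] = 3.06 (similar calculation)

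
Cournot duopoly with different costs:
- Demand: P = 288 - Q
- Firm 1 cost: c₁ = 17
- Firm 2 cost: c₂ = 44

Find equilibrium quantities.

q₁* = 99.33, q₂* = 72.33

Work:
Reaction: q₁ = (288 - 17 - q₂)/2
Reaction: q₂ = (288 - 44 - q₁)/2
Solve simultaneously:
q₁* = (288 - 2×17 + 44)/3 = 99.33
q₂* = (288 - 2×44 + 17)/3 = 72.33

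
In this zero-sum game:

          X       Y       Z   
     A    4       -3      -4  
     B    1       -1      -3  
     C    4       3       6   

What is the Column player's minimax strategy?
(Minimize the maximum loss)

Column should play Y, value = 3

Work:
Column player minimizes Row's maximum payoff:
Column X: max payoff to Row = 4
Column Y: max payoff to Row = 3
Column Z: max payoff to Row = 6
Minimum is 3, achieved by column Y.
Minimax strategy: Y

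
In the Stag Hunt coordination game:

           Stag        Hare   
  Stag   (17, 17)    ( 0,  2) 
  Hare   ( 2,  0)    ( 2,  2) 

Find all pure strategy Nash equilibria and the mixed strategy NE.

Pure NE: (Stag, Stag) and (Hare, Hare); Mixed NE: p = 0.1176, q = 0.1176

Work:
Check pure NE:
(Stag, Stag): (17, 17) - no unilateral deviation beneficial
(Hare, Hare): (2, 2) - no unilateral deviation beneficial
Mixed NE: P1 plays Stag with p = 0.1176, P2 plays Stag with q = 0.1176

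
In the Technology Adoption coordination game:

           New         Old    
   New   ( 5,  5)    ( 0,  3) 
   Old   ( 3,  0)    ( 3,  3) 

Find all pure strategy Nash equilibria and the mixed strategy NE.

Pure NE: (New, New) and (Old, Old); Mixed NE: p = 0.6, q = 0.6

Work:
Check pure NE:
(New, New): (5, 5) - no unilateral deviation beneficial
(Old, Old): (3, 3) - no unilateral deviation beneficial
Mixed NE: P1 plays New with p = 0.6, P2 plays New with q = 0.6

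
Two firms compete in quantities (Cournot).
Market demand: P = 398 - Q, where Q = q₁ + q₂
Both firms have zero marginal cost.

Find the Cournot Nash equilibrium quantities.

q₁* = q₂* = 132.67; P* = 132.67

Work:
Profit: π_i = P·q_i = (a - q_i - q_j)·q_i
FOC: ∂π_i/∂q_i = a - 2q_i - q_j = 0
Reaction function: q_i = (398 - q_j)/2
Symmetry: q* = 398/3 = 132.67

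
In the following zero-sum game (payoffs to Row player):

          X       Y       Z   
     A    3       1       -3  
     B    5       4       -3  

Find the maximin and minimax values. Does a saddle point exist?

Maximin = -3, Minimax = -3, Saddle: True

Work:
Row minimums: [-3, -3] → maximin = -3
Column maximums: [5, 4, -3] → minimax = -3
Saddle point exists! Game value = -3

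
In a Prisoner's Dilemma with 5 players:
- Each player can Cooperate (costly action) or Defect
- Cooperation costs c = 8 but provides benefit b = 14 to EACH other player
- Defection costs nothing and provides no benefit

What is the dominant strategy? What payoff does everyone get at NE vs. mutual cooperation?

Dominant: Defect; NE payoff = 0; Coop payoff = 48

Work:
Defect dominates (saves cost c = 8, benefit to others is external)
NE: All defect → everyone gets 0
If all cooperate: each receives (4)×14 - 8 = 48
Social dilemma: 48 > 0 but NE gives 0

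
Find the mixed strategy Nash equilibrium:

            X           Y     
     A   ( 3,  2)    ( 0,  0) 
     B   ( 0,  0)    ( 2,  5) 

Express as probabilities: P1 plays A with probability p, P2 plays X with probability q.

p = 0.7143, q = 0.4

Work:
Find probabilities that make opponent indifferent:
P2 chooses q to make P1 indifferent between A and B
P1 chooses p to make P2 indifferent between X and Y
Mixed NE: P1 plays (A: 0.7143, B: 0.2857), P2 plays (X: 0.4, Y: 0.6)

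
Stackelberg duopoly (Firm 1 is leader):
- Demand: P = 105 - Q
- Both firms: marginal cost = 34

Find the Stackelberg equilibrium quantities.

q₁* (leader) = 35.5, q₂* (follower) = 17.75

Work:
Follower's reaction: q₂ = (a - c - q₁)/2
Leader substitutes: π₁ = q₁·(a - q₁ - (a-c-q₁)/2 - c)
FOC: q₁* = (105 - 34)/2 = 35.50
Then: q₂* = (105 - 34 - 35.5)/2 = 17.75
Leader has first-mover advantage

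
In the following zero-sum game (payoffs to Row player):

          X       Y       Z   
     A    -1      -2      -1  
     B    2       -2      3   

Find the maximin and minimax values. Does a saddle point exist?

Maximin = -2, Minimax = -2, Saddle: True

Work:
Row minimums: [-2, -2] → maximin = -2
Column maximums: [2, -2, 3] → minimax = -2
Saddle point exists! Game value = -2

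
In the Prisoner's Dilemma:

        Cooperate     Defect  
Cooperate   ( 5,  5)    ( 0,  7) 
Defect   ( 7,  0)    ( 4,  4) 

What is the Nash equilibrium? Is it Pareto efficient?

(Defect, Defect) is NE; not Pareto efficient

Work:
Defect dominates Cooperate for both players:
If P2 cooperates: Defect (7) > Cooperate (5)
If P2 defects: Defect (4) > Cooperate (0)
NE: (Defect, Defect) with payoff (4, 4)
But (Cooperate, Cooperate) = (5, 5) Pareto dominates (4, 4)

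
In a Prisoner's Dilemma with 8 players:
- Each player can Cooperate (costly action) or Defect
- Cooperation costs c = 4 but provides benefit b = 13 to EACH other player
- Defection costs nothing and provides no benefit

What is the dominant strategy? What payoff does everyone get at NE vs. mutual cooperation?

Dominant: Defect; NE payoff = 0; Coop payoff = 87

Work:
Defect dominates (saves cost c = 4, benefit to others is external)
NE: All defect → everyone gets 0
If all cooperate: each receives (7)×13 - 4 = 87
Social dilemma: 87 > 0 but NE gives 0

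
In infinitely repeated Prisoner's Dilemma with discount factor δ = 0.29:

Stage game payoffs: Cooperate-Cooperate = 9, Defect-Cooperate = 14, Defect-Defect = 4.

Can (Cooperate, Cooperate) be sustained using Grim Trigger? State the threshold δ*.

δ* = 0.5; since δ = 0.29 < 0.5, cooperation cannot be sustained

Work:
For Grim Trigger:
Cooperate forever: 9/(1-δ)
Defect then punished: 14 + 4·δ/(1-δ)
Need: 9/(1-δ) ≥ 14 + 4·δ/(1-δ)
Solving: δ ≥ (T-R)/(T-P) = (14-9)/(14-4) = 0.5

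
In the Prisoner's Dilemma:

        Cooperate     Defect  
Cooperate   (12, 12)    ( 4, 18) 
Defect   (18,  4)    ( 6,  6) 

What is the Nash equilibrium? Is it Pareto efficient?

(Defect, Defect) is NE; not Pareto efficient

Work:
Defect dominates Cooperate for both players:
If P2 cooperates: Defect (18) > Cooperate (12)
If P2 defects: Defect (6) > Cooperate (4)
NE: (Defect, Defect) with payoff (6, 6)
But (Cooperate, Cooperate) = (12, 12) Pareto dominates (6, 6)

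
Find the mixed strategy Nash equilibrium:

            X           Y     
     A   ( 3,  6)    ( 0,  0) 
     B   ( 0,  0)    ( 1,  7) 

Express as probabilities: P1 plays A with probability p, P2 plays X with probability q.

p = 0.5385, q = 0.25

Work:
Find probabilities that make opponent indifferent:
P2 chooses q to make P1 indifferent between A and B
P1 chooses p to make P2 indifferent between X and Y
Mixed NE: P1 plays (A: 0.5385, B: 0.4615), P2 plays (X: 0.25, Y: 0.75)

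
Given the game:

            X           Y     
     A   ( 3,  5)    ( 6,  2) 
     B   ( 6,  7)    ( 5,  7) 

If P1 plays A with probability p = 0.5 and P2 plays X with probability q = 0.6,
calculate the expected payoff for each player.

E[P1] = 4.9, E[P2] = 5.4

Work:
E[P1] = p·q·π₁(A,X) + p·(1-q)·π₁(A,Y) + (1-p)·q·π₁(B,X) + (1-p)·(1-q)·π₁(B,Y)
= 0.5·0.6·3 + 0.5·0.4·6 + 0.5·0.6·6 + 0.5·0.4·5
= 4.9

E[P2] = 5.4 (similar calculation)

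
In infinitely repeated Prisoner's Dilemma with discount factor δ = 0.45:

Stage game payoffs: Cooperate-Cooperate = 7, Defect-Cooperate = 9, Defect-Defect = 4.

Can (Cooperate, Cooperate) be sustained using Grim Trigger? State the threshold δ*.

δ* = 0.4; since δ = 0.45 ≥ 0.4, cooperation can be sustained

Work:
For Grim Trigger:
Cooperate forever: 7/(1-δ)
Defect then punished: 9 + 4·δ/(1-δ)
Need: 7/(1-δ) ≥ 9 + 4·δ/(1-δ)
Solving: δ ≥ (T-R)/(T-P) = (9-7)/(9-4) = 0.4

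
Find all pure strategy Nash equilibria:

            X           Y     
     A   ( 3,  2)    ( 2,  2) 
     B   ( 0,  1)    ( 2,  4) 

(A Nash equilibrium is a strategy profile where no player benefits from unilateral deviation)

Nash equilibrium: (A, X), (A, Y), (B, Y)

Work:
Best responses:
  P1 vs X: payoffs [3, 0] → best response A (payoff 3)
  P1 vs Y: payoffs [2, 2] → best response A/B (payoff 2)
  P2 vs A: payoffs [2, 2] → best response X/Y (payoff 2)
  P2 vs B: payoffs [1, 4] → best response Y (payoff 4)
Mutual best responses: (A,X), (A,Y), (B,Y) → Nash equilibria.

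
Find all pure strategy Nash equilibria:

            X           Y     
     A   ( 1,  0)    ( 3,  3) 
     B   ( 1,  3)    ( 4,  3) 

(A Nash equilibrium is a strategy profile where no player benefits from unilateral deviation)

Nash equilibrium: (B, X), (B, Y)

Work:
Best responses:
  P1 vs X: payoffs [1, 1] → best response A/B (payoff 1)
  P1 vs Y: payoffs [3, 4] → best response B (payoff 4)
  P2 vs A: payoffs [0, 3] → best response Y (payoff 3)
  P2 vs B: payoffs [3, 3] → best response X/Y (payoff 3)
Mutual best responses: (B,X), (B,Y) → Nash equilibria.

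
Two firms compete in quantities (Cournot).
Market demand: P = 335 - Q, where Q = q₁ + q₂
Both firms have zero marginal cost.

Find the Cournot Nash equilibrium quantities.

q₁* = q₂* = 111.67; P* = 111.67

Work:
Profit: π_i = P·q_i = (a - q_i - q_j)·q_i
FOC: ∂π_i/∂q_i = a - 2q_i - q_j = 0
Reaction function: q_i = (335 - q_j)/2
Symmetry: q* = 335/3 = 111.67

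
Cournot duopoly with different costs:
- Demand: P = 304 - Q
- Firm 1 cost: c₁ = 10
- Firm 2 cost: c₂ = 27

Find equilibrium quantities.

q₁* = 103.67, q₂* = 86.67

Work:
Reaction: q₁ = (304 - 10 - q₂)/2
Reaction: q₂ = (304 - 27 - q₁)/2
Solve simultaneously:
q₁* = (304 - 2×10 + 27)/3 = 103.67
q₂* = (304 - 2×27 + 10)/3 = 86.67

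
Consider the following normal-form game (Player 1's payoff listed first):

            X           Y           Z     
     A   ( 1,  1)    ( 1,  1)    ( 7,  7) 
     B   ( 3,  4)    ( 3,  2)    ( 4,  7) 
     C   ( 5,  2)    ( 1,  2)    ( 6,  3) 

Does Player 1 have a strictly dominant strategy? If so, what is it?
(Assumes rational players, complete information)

No strictly dominant strategy exists for Player 1

Work:
A strategy strictly dominates another if it gives a strictly higher payoff against every opponent action. Compare each pair of P1's strategies column-by-column:
  A vs B: [1 vs 3, 1 vs 3, 7 vs 4] → A does not strictly dominate B (column X: 1 ≤ 3)
  A vs C: [1 vs 5, 1 vs 1, 7 vs 6] → A does not strictly dominate C (column X: 1 ≤ 5)
  B vs A: [3 vs 1, 3 vs 1, 4 vs 7] → B does not strictly dominate A (column Z: 4 ≤ 7)
  B vs C: [3 vs 5, 3 vs 1, 4 vs 6] → B does not strictly dominate C (column X: 3 ≤ 5)
  C vs A: [5 vs 1, 1 vs 1, 6 vs 7] → C does not strictly dominate A (column Y: 1 ≤ 1)
  C vs B: [5 vs 3, 1 vs 3, 6 vs 4] → C does not strictly dominate B (column Y: 1 ≤ 3)
No single strategy strictly dominates all others → no strictly dominant strategy.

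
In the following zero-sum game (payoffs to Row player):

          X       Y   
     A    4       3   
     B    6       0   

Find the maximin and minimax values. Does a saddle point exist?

Maximin = 3, Minimax = 3, Saddle: True

Work:
Row minimums: [3, 0] → maximin = 3
Column maximums: [6, 3] → minimax = 3
Saddle point exists! Game value = 3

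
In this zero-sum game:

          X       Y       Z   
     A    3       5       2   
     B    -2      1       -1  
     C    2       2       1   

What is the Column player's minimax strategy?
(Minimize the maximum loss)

Column should play Z, value = 2

Work:
Column player minimizes Row's maximum payoff:
Column X: max payoff to Row = 3
Column Y: max payoff to Row = 5
Column Z: max payoff to Row = 2
Minimum is 2, achieved by column Z.
Minimax strategy: Z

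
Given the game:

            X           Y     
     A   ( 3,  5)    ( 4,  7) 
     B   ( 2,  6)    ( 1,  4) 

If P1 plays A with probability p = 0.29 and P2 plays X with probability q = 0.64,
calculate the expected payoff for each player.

E[P1] = 2.1388, E[P2] = 5.4076

Work:
E[P1] = p·q·π₁(A,X) + p·(1-q)·π₁(A,Y) + (1-p)·q·π₁(B,X) + (1-p)·(1-q)·π₁(B,Y)
= 0.29·0.64·3 + 0.29·0.36·4 + 0.71·0.64·2 + 0.71·0.36·1
= 2.1388

E[P2] = 5.4076 (similar calculation)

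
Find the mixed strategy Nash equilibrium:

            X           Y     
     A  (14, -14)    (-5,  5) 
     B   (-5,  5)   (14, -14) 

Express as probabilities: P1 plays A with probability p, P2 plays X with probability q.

p = 0.5, q = 0.5

Work:
Find probabilities that make opponent indifferent:
P2 chooses q to make P1 indifferent between A and B
P1 chooses p to make P2 indifferent between X and Y
Mixed NE: P1 plays (A: 0.5, B: 0.5), P2 plays (X: 0.5, Y: 0.5)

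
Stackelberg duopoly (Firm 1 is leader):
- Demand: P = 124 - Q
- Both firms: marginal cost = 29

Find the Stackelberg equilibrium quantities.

q₁* (leader) = 47.5, q₂* (follower) = 23.75

Work:
Follower's reaction: q₂ = (a - c - q₁)/2
Leader substitutes: π₁ = q₁·(a - q₁ - (a-c-q₁)/2 - c)
FOC: q₁* = (124 - 29)/2 = 47.50
Then: q₂* = (124 - 29 - 47.5)/2 = 23.75
Leader has first-mover advantage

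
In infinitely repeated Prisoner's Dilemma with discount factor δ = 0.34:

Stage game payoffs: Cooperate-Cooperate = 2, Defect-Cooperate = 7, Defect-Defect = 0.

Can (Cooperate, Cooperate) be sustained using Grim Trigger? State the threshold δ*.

δ* = 0.7143; since δ = 0.34 < 0.7143, cooperation cannot be sustained

Work:
For Grim Trigger:
Cooperate forever: 2/(1-δ)
Defect then punished: 7 + 0·δ/(1-δ)
Need: 2/(1-δ) ≥ 7 + 0·δ/(1-δ)
Solving: δ ≥ (T-R)/(T-P) = (7-2)/(7-0) = 0.7143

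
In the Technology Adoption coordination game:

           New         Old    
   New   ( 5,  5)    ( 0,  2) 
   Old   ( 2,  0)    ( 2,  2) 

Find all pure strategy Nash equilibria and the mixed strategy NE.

Pure NE: (New, New) and (Old, Old); Mixed NE: p = 0.4, q = 0.4

Work:
Check pure NE:
(New, New): (5, 5) - no unilateral deviation beneficial
(Old, Old): (2, 2) - no unilateral deviation beneficial
Mixed NE: P1 plays New with p = 0.4, P2 plays New with q = 0.4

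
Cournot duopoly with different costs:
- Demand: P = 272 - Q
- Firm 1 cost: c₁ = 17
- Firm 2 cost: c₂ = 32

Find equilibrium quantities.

q₁* = 90.0, q₂* = 75.0

Work:
Reaction: q₁ = (272 - 17 - q₂)/2
Reaction: q₂ = (272 - 32 - q₁)/2
Solve simultaneously:
q₁* = (272 - 2×17 + 32)/3 = 90.0
q₂* = (272 - 2×32 + 17)/3 = 75.0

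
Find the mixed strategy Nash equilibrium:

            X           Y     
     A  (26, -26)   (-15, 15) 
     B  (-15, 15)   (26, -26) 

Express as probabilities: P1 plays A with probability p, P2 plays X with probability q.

p = 0.5, q = 0.5

Work:
Find probabilities that make opponent indifferent:
P2 chooses q to make P1 indifferent between A and B
P1 chooses p to make P2 indifferent between X and Y
Mixed NE: P1 plays (A: 0.5, B: 0.5), P2 plays (X: 0.5, Y: 0.5)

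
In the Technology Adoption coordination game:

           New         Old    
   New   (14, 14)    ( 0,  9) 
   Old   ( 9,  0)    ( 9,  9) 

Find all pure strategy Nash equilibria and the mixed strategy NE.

Pure NE: (New, New) and (Old, Old); Mixed NE: p = 0.6429, q = 0.6429

Work:
Check pure NE:
(New, New): (14, 14) - no unilateral deviation beneficial
(Old, Old): (9, 9) - no unilateral deviation beneficial
Mixed NE: P1 plays New with p = 0.6429, P2 plays New with q = 0.6429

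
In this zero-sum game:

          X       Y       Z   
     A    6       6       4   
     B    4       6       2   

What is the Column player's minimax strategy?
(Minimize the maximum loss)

Column should play Z, value = 4

Work:
Column player minimizes Row's maximum payoff:
Column X: max payoff to Row = 6
Column Y: max payoff to Row = 6
Column Z: max payoff to Row = 4
Minimum is 4, achieved by column Z.
Minimax strategy: Z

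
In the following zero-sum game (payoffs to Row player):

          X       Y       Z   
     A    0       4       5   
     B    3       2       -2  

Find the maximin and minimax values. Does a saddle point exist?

Maximin = 0, Minimax = 3, Saddle: False

Work:
Row minimums: [0, -2] → maximin = 0
Column maximums: [3, 4, 5] → minimax = 3
No saddle point (maximin ≠ minimax). Mixed strategy needed.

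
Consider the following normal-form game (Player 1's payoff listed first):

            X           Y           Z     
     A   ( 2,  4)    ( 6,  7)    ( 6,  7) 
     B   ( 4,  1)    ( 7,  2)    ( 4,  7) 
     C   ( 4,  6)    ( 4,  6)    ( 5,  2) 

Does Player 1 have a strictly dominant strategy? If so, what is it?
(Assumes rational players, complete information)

No strictly dominant strategy exists for Player 1

Work:
A strategy strictly dominates another if it gives a strictly higher payoff against every opponent action. Compare each pair of P1's strategies column-by-column:
  A vs B: [2 vs 4, 6 vs 7, 6 vs 4] → A does not strictly dominate B (column X: 2 ≤ 4)
  A vs C: [2 vs 4, 6 vs 4, 6 vs 5] → A does not strictly dominate C (column X: 2 ≤ 4)
  B vs A: [4 vs 2, 7 vs 6, 4 vs 6] → B does not strictly dominate A (column Z: 4 ≤ 6)
  B vs C: [4 vs 4, 7 vs 4, 4 vs 5] → B does not strictly dominate C (column X: 4 ≤ 4)
  C vs A: [4 vs 2, 4 vs 6, 5 vs 6] → C does not strictly dominate A (column Y: 4 ≤ 6)
  C vs B: [4 vs 4, 4 vs 7, 5 vs 4] → C does not strictly dominate B (column X: 4 ≤ 4)
No single strategy strictly dominates all others → no strictly dominant strategy.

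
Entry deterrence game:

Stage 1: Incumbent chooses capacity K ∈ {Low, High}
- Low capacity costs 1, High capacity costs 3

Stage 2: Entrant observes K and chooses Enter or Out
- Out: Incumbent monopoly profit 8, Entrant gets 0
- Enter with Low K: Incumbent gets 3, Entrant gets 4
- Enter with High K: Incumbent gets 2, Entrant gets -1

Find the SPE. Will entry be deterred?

SPE: (High, Enter|Low, Out|High); Entry deterred. Incumbent net profit = 5

Work:
After Low K: Entrant enters (4 > 0)
After High K: Entrant stays out (-1 < 0)
Incumbent: Low → 3−1=2, High → 8−3=5
Incumbent chooses High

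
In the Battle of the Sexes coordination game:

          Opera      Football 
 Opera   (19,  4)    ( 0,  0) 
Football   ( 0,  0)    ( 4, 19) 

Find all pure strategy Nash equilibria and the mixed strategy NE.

Pure NE: (Opera, Opera) and (Football, Football); Mixed NE: p = 0.8261, q = 0.1739

Work:
Check pure NE:
(Opera, Opera): (19, 4) - no unilateral deviation beneficial
(Football, Football): (4, 19) - no unilateral deviation beneficial
Mixed NE: P1 plays Opera with p = 0.8261, P2 plays Opera with q = 0.1739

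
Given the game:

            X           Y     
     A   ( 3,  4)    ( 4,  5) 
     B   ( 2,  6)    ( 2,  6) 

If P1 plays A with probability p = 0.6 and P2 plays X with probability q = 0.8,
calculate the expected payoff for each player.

E[P1] = 2.72, E[P2] = 4.92

Work:
E[P1] = p·q·π₁(A,X) + p·(1-q)·π₁(A,Y) + (1-p)·q·π₁(B,X) + (1-p)·(1-q)·π₁(B,Y)
= 0.6·0.8·3 + 0.6·0.2·4 + 0.4·0.8·2 + 0.4·0.2·2
= 2.72

E[P2] = 4.92 (similar calculation)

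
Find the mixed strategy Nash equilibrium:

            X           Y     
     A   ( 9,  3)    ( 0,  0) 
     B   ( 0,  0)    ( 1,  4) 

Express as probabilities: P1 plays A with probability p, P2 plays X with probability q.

p = 0.5714, q = 0.1

Work:
Find probabilities that make opponent indifferent:
P2 chooses q to make P1 indifferent between A and B
P1 chooses p to make P2 indifferent between X and Y
Mixed NE: P1 plays (A: 0.5714, B: 0.4286), P2 plays (X: 0.1, Y: 0.9)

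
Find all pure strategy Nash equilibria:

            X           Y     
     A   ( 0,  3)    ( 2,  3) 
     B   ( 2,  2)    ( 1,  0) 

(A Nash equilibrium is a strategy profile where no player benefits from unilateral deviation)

Nash equilibrium: (A, Y), (B, X)

Work:
Best responses:
  P1 vs X: payoffs [0, 2] → best response B (payoff 2)
  P1 vs Y: payoffs [2, 1] → best response A (payoff 2)
  P2 vs A: payoffs [3, 3] → best response X/Y (payoff 3)
  P2 vs B: payoffs [2, 0] → best response X (payoff 2)
Mutual best responses: (A,Y), (B,X) → Nash equilibria.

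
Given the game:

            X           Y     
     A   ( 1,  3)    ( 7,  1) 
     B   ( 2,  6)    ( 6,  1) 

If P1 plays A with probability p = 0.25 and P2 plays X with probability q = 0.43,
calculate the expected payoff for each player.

E[P1] = 4.315, E[P2] = 2.8275

Work:
E[P1] = p·q·π₁(A,X) + p·(1-q)·π₁(A,Y) + (1-p)·q·π₁(B,X) + (1-p)·(1-q)·π₁(B,Y)
= 0.25·0.43·1 + 0.25·0.57·7 + 0.75·0.43·2 + 0.75·0.57·6
= 4.315

E[P2] = 2.8275 (similar calculation)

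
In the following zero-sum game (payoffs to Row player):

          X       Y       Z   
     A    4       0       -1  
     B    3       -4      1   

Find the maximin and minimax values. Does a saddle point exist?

Maximin = -1, Minimax = 0, Saddle: False

Work:
Row minimums: [-1, -4] → maximin = -1
Column maximums: [4, 0, 1] → minimax = 0
No saddle point (maximin ≠ minimax). Mixed strategy needed.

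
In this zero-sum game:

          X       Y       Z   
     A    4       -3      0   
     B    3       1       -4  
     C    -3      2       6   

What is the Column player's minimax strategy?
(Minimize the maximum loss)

Column should play Y, value = 2

Work:
Column player minimizes Row's maximum payoff:
Column X: max payoff to Row = 4
Column Y: max payoff to Row = 2
Column Z: max payoff to Row = 6
Minimum is 2, achieved by column Y.
Minimax strategy: Y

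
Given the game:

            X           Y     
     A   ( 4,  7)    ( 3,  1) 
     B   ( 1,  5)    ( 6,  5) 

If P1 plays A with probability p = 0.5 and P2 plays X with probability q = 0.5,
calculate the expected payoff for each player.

E[P1] = 3.5, E[P2] = 4.5

Work:
E[P1] = p·q·π₁(A,X) + p·(1-q)·π₁(A,Y) + (1-p)·q·π₁(B,X) + (1-p)·(1-q)·π₁(B,Y)
= 0.5·0.5·4 + 0.5·0.5·3 + 0.5·0.5·1 + 0.5·0.5·6
= 3.5

E[P2] = 4.5 (similar calculation)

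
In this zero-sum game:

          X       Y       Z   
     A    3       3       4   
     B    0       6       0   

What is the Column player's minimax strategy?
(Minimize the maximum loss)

Column should play X, value = 3

Work:
Column player minimizes Row's maximum payoff:
Column X: max payoff to Row = 3
Column Y: max payoff to Row = 6
Column Z: max payoff to Row = 4
Minimum is 3, achieved by column X.
Minimax strategy: X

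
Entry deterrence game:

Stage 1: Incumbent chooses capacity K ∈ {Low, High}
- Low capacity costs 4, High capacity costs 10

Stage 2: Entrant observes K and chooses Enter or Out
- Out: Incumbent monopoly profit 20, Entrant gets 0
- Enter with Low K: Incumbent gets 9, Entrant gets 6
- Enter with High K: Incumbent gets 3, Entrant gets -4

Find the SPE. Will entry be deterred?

SPE: (High, Enter|Low, Out|High); Entry deterred. Incumbent net profit = 10

Work:
After Low K: Entrant enters (6 > 0)
After High K: Entrant stays out (-4 < 0)
Incumbent: Low → 9−4=5, High → 20−10=10
Incumbent chooses High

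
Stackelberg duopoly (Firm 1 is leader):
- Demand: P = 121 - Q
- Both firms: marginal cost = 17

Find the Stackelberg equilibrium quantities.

q₁* (leader) = 52.0, q₂* (follower) = 26.0

Work:
Follower's reaction: q₂ = (a - c - q₁)/2
Leader substitutes: π₁ = q₁·(a - q₁ - (a-c-q₁)/2 - c)
FOC: q₁* = (121 - 17)/2 = 52.00
Then: q₂* = (121 - 17 - 52.0)/2 = 26.00
Leader has first-mover advantage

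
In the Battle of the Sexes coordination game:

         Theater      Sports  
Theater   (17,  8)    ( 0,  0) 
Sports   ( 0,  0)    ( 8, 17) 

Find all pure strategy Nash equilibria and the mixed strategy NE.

Pure NE: (Theater, Theater) and (Sports, Sports); Mixed NE: p = 0.68, q = 0.32

Work:
Check pure NE:
(Theater, Theater): (17, 8) - no unilateral deviation beneficial
(Sports, Sports): (8, 17) - no unilateral deviation beneficial
Mixed NE: P1 plays Theater with p = 0.68, P2 plays Theater with q = 0.32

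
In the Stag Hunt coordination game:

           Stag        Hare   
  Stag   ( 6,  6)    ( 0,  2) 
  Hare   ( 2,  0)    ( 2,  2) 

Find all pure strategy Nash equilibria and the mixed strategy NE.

Pure NE: (Stag, Stag) and (Hare, Hare); Mixed NE: p = 0.3333, q = 0.3333

Work:
Check pure NE:
(Stag, Stag): (6, 6) - no unilateral deviation beneficial
(Hare, Hare): (2, 2) - no unilateral deviation beneficial
Mixed NE: P1 plays Stag with p = 0.3333, P2 plays Stag with q = 0.3333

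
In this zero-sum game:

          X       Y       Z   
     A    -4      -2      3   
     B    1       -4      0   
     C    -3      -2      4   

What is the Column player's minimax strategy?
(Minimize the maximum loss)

Column should play Y, value = -2

Work:
Column player minimizes Row's maximum payoff:
Column X: max payoff to Row = 1
Column Y: max payoff to Row = -2
Column Z: max payoff to Row = 4
Minimum is -2, achieved by column Y.
Minimax strategy: Y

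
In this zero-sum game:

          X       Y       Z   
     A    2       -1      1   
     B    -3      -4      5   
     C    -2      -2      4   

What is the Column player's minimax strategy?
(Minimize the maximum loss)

Column should play Y, value = -1

Work:
Column player minimizes Row's maximum payoff:
Column X: max payoff to Row = 2
Column Y: max payoff to Row = -1
Column Z: max payoff to Row = 5
Minimum is -1, achieved by column Y.
Minimax strategy: Y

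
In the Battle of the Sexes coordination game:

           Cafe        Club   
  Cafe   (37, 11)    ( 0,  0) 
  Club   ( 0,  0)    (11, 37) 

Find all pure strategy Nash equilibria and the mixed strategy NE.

Pure NE: (Cafe, Cafe) and (Club, Club); Mixed NE: p = 0.7708, q = 0.2292

Work:
Check pure NE:
(Cafe, Cafe): (37, 11) - no unilateral deviation beneficial
(Club, Club): (11, 37) - no unilateral deviation beneficial
Mixed NE: P1 plays Cafe with p = 0.7708, P2 plays Cafe with q = 0.2292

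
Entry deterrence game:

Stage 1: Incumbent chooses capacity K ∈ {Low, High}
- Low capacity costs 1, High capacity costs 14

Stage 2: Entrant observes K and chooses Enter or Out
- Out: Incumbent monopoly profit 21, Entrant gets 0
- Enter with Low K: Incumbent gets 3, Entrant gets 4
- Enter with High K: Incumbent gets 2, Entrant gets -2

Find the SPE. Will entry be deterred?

SPE: (High, Enter|Low, Out|High); Entry deterred. Incumbent net profit = 7

Work:
After Low K: Entrant enters (4 > 0)
After High K: Entrant stays out (-2 < 0)
Incumbent: Low → 3−1=2, High → 21−14=7
Incumbent chooses High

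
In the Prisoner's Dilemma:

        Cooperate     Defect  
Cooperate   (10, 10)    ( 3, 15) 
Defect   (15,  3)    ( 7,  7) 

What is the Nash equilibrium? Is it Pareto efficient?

(Defect, Defect) is NE; not Pareto efficient

Work:
Defect dominates Cooperate for both players:
If P2 cooperates: Defect (15) > Cooperate (10)
If P2 defects: Defect (7) > Cooperate (3)
NE: (Defect, Defect) with payoff (7, 7)
But (Cooperate, Cooperate) = (10, 10) Pareto dominates (7, 7)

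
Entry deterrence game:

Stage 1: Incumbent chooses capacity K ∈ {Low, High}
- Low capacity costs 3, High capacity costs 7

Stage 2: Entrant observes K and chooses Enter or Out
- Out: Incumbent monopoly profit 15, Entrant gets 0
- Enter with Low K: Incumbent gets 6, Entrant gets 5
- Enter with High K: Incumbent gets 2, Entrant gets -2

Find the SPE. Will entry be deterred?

SPE: (High, Enter|Low, Out|High); Entry deterred. Incumbent net profit = 8

Work:
After Low K: Entrant enters (5 > 0)
After High K: Entrant stays out (-2 < 0)
Incumbent: Low → 6−3=3, High → 15−7=8
Incumbent chooses High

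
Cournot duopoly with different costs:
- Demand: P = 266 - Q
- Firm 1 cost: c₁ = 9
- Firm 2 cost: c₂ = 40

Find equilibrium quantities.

q₁* = 96.0, q₂* = 65.0

Work:
Reaction: q₁ = (266 - 9 - q₂)/2
Reaction: q₂ = (266 - 40 - q₁)/2
Solve simultaneously:
q₁* = (266 - 2×9 + 40)/3 = 96.0
q₂* = (266 - 2×40 + 9)/3 = 65.0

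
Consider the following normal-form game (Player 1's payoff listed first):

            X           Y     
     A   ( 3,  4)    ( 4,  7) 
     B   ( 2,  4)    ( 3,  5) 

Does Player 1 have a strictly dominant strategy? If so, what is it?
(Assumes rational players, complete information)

Yes, Player 1's strictly dominant strategy is A

Work:
A strategy strictly dominates another if it gives a strictly higher payoff against every opponent action. Compare each pair of P1's strategies column-by-column:
  A vs B: [3 vs 2, 4 vs 3] → A strictly dominates B
  B vs A: [2 vs 3, 3 vs 4] → B does not strictly dominate A (column X: 2 ≤ 3)
A strictly dominates every other strategy → strictly dominant.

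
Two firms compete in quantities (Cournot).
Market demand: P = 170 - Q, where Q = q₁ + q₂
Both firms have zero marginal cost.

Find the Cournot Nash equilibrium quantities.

q₁* = q₂* = 56.67; P* = 56.67

Work:
Profit: π_i = P·q_i = (a - q_i - q_j)·q_i
FOC: ∂π_i/∂q_i = a - 2q_i - q_j = 0
Reaction function: q_i = (170 - q_j)/2
Symmetry: q* = 170/3 = 56.67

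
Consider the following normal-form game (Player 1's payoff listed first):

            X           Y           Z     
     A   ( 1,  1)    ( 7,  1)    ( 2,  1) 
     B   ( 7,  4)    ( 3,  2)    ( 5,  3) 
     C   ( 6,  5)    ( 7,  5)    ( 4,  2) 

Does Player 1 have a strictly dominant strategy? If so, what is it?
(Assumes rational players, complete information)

No strictly dominant strategy exists for Player 1

Work:
A strategy strictly dominates another if it gives a strictly higher payoff against every opponent action. Compare each pair of P1's strategies column-by-column:
  A vs B: [1 vs 7, 7 vs 3, 2 vs 5] → A does not strictly dominate B (column X: 1 ≤ 7)
  A vs C: [1 vs 6, 7 vs 7, 2 vs 4] → A does not strictly dominate C (column X: 1 ≤ 6)
  B vs A: [7 vs 1, 3 vs 7, 5 vs 2] → B does not strictly dominate A (column Y: 3 ≤ 7)
  B vs C: [7 vs 6, 3 vs 7, 5 vs 4] → B does not strictly dominate C (column Y: 3 ≤ 7)
  C vs A: [6 vs 1, 7 vs 7, 4 vs 2] → C does not strictly dominate A (column Y: 7 ≤ 7)
  C vs B: [6 vs 7, 7 vs 3, 4 vs 5] → C does not strictly dominate B (column X: 6 ≤ 7)
No single strategy strictly dominates all others → no strictly dominant strategy.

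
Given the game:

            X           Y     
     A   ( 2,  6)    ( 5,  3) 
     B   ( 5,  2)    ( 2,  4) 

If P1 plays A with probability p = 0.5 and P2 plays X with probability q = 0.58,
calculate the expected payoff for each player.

E[P1] = 3.5, E[P2] = 3.79

Work:
E[P1] = p·q·π₁(A,X) + p·(1-q)·π₁(A,Y) + (1-p)·q·π₁(B,X) + (1-p)·(1-q)·π₁(B,Y)
= 0.5·0.58·2 + 0.5·0.42·5 + 0.5·0.58·5 + 0.5·0.42·2
= 3.5

E[P2] = 3.79 (similar calculation)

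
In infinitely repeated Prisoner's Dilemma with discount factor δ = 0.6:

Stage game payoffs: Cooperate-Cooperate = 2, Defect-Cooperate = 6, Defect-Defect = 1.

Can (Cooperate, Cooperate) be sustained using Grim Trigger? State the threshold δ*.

δ* = 0.8; since δ = 0.6 < 0.8, cooperation cannot be sustained

Work:
For Grim Trigger:
Cooperate forever: 2/(1-δ)
Defect then punished: 6 + 1·δ/(1-δ)
Need: 2/(1-δ) ≥ 6 + 1·δ/(1-δ)
Solving: δ ≥ (T-R)/(T-P) = (6-2)/(6-1) = 0.8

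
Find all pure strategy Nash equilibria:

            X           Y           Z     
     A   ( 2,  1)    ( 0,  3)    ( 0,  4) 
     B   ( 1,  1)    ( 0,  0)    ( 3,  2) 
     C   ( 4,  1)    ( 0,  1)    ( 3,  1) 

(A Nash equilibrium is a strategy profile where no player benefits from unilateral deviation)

Nash equilibrium: (B, Z), (C, X), (C, Y), (C, Z)

Work:
Best responses:
  P1 vs X: payoffs [2, 1, 4] → best response C (payoff 4)
  P1 vs Y: payoffs [0, 0, 0] → best response A/B/C (payoff 0)
  P1 vs Z: payoffs [0, 3, 3] → best response B/C (payoff 3)
  P2 vs A: payoffs [1, 3, 4] → best response Z (payoff 4)
  P2 vs B: payoffs [1, 0, 2] → best response Z (payoff 2)
  P2 vs C: payoffs [1, 1, 1] → best response X/Y/Z (payoff 1)
Mutual best responses: (B,Z), (C,X), (C,Y), (C,Z) → Nash equilibria.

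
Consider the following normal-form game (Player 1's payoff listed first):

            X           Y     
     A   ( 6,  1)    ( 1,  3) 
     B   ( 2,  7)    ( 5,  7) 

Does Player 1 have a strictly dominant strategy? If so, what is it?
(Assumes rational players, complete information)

No strictly dominant strategy exists for Player 1

Work:
A strategy strictly dominates another if it gives a strictly higher payoff against every opponent action. Compare each pair of P1's strategies column-by-column:
  A vs B: [6 vs 2, 1 vs 5] → A does not strictly dominate B (column Y: 1 ≤ 5)
  B vs A: [2 vs 6, 5 vs 1] → B does not strictly dominate A (column X: 2 ≤ 6)
No single strategy strictly dominates all others → no strictly dominant strategy.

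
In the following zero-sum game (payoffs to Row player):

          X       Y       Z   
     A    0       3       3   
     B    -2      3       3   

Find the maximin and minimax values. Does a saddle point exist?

Maximin = 0, Minimax = 0, Saddle: True

Work:
Row minimums: [0, -2] → maximin = 0
Column maximums: [0, 3, 3] → minimax = 0
Saddle point exists! Game value = 0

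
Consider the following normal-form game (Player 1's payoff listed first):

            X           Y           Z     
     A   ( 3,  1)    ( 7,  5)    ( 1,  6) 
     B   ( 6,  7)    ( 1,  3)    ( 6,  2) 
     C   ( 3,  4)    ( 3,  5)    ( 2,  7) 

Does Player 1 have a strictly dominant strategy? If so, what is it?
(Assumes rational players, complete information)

No strictly dominant strategy exists for Player 1

Work:
A strategy strictly dominates another if it gives a strictly higher payoff against every opponent action. Compare each pair of P1's strategies column-by-column:
  A vs B: [3 vs 6, 7 vs 1, 1 vs 6] → A does not strictly dominate B (column X: 3 ≤ 6)
  A vs C: [3 vs 3, 7 vs 3, 1 vs 2] → A does not strictly dominate C (column X: 3 ≤ 3)
  B vs A: [6 vs 3, 1 vs 7, 6 vs 1] → B does not strictly dominate A (column Y: 1 ≤ 7)
  B vs C: [6 vs 3, 1 vs 3, 6 vs 2] → B does not strictly dominate C (column Y: 1 ≤ 3)
  C vs A: [3 vs 3, 3 vs 7, 2 vs 1] → C does not strictly dominate A (column X: 3 ≤ 3)
  C vs B: [3 vs 6, 3 vs 1, 2 vs 6] → C does not strictly dominate B (column X: 3 ≤ 6)
No single strategy strictly dominates all others → no strictly dominant strategy.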